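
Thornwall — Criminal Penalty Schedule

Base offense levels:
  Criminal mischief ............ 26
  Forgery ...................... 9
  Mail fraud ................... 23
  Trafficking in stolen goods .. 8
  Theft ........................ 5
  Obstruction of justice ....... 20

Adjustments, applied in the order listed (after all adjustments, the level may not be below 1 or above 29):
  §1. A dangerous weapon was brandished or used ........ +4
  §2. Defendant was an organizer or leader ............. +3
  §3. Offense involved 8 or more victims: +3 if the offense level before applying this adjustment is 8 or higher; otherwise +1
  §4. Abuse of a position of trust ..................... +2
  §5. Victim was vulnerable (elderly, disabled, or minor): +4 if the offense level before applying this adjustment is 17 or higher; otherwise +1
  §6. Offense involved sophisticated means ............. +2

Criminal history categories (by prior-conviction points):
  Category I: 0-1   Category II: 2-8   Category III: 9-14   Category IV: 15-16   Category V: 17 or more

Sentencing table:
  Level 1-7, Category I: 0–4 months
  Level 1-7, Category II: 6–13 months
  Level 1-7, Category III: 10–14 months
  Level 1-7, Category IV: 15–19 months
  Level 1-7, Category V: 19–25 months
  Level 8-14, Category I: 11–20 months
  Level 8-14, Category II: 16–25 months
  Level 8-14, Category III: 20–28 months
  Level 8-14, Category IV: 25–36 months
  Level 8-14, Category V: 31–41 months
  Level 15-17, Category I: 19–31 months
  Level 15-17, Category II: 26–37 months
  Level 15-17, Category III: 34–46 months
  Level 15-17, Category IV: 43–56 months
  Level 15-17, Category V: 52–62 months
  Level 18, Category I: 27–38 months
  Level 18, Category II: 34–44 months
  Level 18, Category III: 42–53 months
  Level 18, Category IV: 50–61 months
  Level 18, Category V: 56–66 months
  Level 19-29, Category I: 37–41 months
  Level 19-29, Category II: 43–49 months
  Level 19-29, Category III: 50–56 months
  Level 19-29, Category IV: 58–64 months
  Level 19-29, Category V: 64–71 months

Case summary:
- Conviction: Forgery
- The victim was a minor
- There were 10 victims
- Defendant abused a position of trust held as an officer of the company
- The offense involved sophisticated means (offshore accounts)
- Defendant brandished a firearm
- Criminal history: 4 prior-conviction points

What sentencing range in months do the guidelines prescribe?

43-49 months

Base offense level for forgery: 9.
§1 applies: 9 + 4 = 13.
§2 does not apply.
§3 applies (level before this adjustment is 13 ≥ 8, so +3): 13 + 3 = 16.
§4 applies: 16 + 2 = 18.
§5 applies (level before this adjustment is 18 ≥ 17, so +4): 18 + 4 = 22.
§6 applies: 22 + 2 = 24.
Final offense level: 24.
Criminal history: 4 prior points → Category II (2-8).
Level 24 falls in the 19-29 band.
Grid: Level 19-29 × Category II = 43-49 months.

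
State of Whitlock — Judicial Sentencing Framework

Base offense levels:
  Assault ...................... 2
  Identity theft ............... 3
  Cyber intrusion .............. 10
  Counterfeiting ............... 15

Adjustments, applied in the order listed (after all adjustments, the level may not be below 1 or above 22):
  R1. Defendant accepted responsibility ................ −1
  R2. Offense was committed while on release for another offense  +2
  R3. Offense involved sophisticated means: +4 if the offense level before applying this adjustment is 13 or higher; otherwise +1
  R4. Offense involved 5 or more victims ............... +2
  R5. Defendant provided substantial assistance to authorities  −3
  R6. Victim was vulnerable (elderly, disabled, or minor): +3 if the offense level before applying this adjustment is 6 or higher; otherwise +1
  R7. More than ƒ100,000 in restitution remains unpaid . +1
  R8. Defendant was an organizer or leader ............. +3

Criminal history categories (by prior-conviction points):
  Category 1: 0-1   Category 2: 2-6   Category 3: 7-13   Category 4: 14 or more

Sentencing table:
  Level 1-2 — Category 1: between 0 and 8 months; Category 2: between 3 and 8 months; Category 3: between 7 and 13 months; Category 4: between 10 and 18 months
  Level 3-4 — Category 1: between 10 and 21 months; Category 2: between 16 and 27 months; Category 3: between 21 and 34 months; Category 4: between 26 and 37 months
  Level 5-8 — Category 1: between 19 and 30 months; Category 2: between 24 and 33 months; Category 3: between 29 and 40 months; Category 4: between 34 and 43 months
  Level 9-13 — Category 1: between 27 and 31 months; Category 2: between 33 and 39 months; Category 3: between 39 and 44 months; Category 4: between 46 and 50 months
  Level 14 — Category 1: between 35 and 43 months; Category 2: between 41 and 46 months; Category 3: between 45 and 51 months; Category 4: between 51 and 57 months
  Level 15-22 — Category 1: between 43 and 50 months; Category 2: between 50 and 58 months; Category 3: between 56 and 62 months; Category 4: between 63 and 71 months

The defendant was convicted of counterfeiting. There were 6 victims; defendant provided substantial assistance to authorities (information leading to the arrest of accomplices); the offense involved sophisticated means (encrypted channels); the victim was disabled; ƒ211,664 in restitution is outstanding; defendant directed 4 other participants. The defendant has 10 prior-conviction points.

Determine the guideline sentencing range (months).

Base offense level for counterfeiting: 15.
R3 applies (level before this adjustment is 15 ≥ 13, so +4): 15 + 4 = 19.
R4 applies: 19 + 2 = 21.
R5 applies: 21 − 3 = 18.
R6 applies (level before this adjustment is 18 ≥ 6, so +3): 18 + 3 = 21.
R7 applies: 21 + 1 = 22.
R8 applies: 22 + 3 = 25.
Level 25 exceeds the maximum of 22; capped at 22.
Final offense level: 22.
Criminal history: 10 prior points → Category 3 (7-13).
Level 22 falls in the 15-22 band.
Grid: Level 15-22 × Category 3 = 56-62 months.

56-62 months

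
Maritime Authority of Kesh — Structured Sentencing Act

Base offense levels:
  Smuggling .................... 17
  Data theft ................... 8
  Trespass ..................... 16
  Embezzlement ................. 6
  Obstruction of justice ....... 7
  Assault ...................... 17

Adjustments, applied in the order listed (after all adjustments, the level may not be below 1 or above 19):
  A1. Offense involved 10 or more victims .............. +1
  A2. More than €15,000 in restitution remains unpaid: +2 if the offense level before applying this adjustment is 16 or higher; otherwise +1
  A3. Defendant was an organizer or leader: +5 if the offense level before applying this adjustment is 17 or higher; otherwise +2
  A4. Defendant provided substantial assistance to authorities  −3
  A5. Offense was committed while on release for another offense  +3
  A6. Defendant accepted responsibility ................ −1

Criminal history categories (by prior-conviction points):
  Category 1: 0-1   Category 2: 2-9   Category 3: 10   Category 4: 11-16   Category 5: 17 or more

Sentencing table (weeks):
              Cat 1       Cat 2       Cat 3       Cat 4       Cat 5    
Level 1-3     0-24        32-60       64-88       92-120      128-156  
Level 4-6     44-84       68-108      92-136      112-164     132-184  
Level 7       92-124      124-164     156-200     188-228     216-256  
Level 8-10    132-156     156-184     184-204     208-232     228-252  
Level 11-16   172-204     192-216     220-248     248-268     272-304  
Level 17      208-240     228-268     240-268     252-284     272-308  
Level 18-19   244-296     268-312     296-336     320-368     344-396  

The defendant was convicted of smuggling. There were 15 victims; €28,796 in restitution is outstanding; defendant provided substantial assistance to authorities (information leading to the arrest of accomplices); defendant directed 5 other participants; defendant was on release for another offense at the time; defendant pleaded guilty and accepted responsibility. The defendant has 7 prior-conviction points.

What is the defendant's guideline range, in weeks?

Base offense level for smuggling: 17.
A1 applies: 17 + 1 = 18.
A2 applies (level before this adjustment is 18 ≥ 16, so +2): 18 + 2 = 20.
A3 applies (level before this adjustment is 20 ≥ 17, so +5): 20 + 5 = 25.
A4 applies: 25 − 3 = 22.
A5 applies: 22 + 3 = 25.
A6 applies: 25 − 1 = 24.
Level 24 exceeds the maximum of 19; capped at 19.
Final offense level: 19.
Criminal history: 7 prior points → Category 2 (2-9).
Level 19 falls in the 18-19 band.
Grid: Level 18-19 × Category 2 = 268-312 weeks.

268-312 weeks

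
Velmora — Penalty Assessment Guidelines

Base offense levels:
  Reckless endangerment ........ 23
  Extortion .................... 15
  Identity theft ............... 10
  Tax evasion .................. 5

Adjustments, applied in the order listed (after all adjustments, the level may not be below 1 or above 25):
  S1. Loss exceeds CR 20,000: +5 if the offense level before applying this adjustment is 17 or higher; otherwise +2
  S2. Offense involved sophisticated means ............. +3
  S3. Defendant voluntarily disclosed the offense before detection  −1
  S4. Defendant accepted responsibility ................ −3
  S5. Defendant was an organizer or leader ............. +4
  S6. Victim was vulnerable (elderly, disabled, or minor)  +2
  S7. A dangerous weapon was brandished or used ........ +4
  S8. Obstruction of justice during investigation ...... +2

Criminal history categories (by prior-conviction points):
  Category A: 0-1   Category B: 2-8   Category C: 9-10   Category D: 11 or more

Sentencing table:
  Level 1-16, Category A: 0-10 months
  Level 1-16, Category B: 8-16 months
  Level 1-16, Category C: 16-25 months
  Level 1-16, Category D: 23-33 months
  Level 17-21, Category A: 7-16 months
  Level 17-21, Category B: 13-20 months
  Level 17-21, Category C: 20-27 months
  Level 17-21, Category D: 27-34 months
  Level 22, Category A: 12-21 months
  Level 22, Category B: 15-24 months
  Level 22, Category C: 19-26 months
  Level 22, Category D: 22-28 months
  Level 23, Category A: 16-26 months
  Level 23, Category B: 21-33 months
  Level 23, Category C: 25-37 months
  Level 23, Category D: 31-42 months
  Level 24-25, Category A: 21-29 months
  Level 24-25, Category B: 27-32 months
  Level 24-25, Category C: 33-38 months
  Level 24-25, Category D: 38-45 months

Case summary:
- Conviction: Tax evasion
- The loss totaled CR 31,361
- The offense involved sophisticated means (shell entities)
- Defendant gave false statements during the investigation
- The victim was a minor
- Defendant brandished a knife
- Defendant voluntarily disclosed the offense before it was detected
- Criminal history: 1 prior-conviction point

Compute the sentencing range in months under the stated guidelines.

7-16 months

Base offense level for tax evasion: 5.
S1 applies (level before this adjustment is 5 < 17, so +2): 5 + 2 = 7.
S2 applies: 7 + 3 = 10.
S3 applies: 10 − 1 = 9.
S6 applies: 9 + 2 = 11.
S7 applies: 11 + 4 = 15.
S8 applies: 15 + 2 = 17.
Final offense level: 17.
Criminal history: 1 prior point → Category A (0-1).
Level 17 falls in the 17-21 band.
Grid: Level 17-21 × Category A = 7-16 months.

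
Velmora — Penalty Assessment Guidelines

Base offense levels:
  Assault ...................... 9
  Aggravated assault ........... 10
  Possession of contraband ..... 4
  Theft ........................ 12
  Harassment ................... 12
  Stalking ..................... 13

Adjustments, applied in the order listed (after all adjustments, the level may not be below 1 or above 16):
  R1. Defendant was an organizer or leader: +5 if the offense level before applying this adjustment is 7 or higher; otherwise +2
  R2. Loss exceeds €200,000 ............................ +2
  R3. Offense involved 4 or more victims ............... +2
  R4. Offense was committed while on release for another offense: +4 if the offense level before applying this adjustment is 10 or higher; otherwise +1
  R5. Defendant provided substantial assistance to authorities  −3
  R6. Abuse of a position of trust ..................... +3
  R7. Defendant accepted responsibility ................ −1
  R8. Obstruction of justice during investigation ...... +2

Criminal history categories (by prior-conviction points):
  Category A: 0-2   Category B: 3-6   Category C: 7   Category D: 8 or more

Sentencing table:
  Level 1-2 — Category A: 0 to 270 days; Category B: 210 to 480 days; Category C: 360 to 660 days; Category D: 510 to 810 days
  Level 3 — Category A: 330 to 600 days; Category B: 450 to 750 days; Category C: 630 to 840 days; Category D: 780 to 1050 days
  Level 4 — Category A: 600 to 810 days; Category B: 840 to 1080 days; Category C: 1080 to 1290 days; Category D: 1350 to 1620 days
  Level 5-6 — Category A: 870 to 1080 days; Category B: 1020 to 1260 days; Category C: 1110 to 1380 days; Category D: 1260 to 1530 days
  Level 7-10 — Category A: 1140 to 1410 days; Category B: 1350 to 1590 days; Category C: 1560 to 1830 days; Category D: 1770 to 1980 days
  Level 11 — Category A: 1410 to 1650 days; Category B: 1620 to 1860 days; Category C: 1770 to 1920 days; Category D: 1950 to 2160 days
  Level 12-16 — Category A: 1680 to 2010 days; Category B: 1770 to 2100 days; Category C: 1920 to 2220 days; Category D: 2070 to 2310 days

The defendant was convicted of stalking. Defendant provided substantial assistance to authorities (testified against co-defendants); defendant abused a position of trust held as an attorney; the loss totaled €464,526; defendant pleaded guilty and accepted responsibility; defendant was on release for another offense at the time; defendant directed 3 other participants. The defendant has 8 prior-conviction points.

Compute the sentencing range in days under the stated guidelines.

Base offense level for stalking: 13.
R1 applies (level before this adjustment is 13 ≥ 7, so +5): 13 + 5 = 18.
R2 applies: 18 + 2 = 20.
R3 does not apply.
R4 applies (level before this adjustment is 20 ≥ 10, so +4): 20 + 4 = 24.
R5 applies: 24 − 3 = 21.
R6 applies: 21 + 3 = 24.
R7 applies: 24 − 1 = 23.
Level 23 exceeds the maximum of 16; capped at 16.
Final offense level: 16.
Criminal history: 8 prior points → Category D (8+).
Level 16 falls in the 12-16 band.
Grid: Level 12-16 × Category D = 2070-2310 days.

2070-2310 days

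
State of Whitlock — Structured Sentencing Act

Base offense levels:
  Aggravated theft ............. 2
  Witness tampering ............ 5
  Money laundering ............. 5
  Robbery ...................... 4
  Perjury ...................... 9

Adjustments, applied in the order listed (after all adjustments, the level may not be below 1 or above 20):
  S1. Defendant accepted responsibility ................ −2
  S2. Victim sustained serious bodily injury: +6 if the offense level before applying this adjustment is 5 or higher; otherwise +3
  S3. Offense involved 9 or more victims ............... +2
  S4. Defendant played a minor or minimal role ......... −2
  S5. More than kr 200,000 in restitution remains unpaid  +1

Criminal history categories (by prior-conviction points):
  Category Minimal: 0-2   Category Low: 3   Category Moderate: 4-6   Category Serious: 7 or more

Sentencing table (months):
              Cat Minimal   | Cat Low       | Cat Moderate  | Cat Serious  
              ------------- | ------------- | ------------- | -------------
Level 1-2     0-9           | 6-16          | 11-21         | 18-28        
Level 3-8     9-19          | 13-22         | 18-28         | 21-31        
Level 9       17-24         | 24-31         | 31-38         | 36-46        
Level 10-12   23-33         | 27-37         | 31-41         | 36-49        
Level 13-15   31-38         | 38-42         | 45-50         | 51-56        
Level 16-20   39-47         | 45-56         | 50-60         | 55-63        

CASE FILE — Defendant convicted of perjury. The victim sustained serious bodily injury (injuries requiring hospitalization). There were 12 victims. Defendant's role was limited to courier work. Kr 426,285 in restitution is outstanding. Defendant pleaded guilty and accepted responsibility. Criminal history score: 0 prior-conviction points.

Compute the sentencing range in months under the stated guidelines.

31-38 months

Base offense level for perjury: 9.
S1 applies: 9 − 2 = 7.
S2 applies (level before this adjustment is 7 ≥ 5, so +6): 7 + 6 = 13.
S3 applies: 13 + 2 = 15.
S4 applies: 15 − 2 = 13.
S5 applies: 13 + 1 = 14.
Final offense level: 14.
Criminal history: 0 prior points → Category Minimal (0-2).
Level 14 falls in the 13-15 band.
Grid: Level 13-15 × Category Minimal = 31-38 months.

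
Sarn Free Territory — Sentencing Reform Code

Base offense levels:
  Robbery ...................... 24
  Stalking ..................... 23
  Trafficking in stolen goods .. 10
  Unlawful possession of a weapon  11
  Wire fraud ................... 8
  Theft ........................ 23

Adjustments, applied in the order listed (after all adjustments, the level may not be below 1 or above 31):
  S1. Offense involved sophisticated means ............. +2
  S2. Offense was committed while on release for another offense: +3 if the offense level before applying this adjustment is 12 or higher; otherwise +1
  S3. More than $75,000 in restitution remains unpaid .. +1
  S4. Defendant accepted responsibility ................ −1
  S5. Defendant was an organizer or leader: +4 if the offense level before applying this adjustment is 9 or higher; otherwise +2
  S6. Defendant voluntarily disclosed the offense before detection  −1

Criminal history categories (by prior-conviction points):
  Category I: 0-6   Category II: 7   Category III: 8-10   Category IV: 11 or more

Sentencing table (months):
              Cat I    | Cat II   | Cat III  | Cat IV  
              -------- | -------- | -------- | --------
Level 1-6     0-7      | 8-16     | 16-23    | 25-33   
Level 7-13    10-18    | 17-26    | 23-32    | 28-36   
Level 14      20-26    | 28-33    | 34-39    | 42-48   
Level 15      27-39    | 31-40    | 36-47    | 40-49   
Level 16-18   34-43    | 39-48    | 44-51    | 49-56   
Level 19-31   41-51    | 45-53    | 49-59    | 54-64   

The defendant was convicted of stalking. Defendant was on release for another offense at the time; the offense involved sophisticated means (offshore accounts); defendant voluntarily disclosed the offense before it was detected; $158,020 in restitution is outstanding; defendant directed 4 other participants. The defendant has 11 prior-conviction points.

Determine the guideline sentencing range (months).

Base offense level for stalking: 23.
S1 applies: 23 + 2 = 25.
S2 applies (level before this adjustment is 25 ≥ 12, so +3): 25 + 3 = 28.
S3 applies: 28 + 1 = 29.
S4 does not apply.
S5 applies (level before this adjustment is 29 ≥ 9, so +4): 29 + 4 = 33.
S6 applies: 33 − 1 = 32.
Level 32 exceeds the maximum of 31; capped at 31.
Final offense level: 31.
Criminal history: 11 prior points → Category IV (11+).
Level 31 falls in the 19-31 band.
Grid: Level 19-31 × Category IV = 54-64 months.

54-64 months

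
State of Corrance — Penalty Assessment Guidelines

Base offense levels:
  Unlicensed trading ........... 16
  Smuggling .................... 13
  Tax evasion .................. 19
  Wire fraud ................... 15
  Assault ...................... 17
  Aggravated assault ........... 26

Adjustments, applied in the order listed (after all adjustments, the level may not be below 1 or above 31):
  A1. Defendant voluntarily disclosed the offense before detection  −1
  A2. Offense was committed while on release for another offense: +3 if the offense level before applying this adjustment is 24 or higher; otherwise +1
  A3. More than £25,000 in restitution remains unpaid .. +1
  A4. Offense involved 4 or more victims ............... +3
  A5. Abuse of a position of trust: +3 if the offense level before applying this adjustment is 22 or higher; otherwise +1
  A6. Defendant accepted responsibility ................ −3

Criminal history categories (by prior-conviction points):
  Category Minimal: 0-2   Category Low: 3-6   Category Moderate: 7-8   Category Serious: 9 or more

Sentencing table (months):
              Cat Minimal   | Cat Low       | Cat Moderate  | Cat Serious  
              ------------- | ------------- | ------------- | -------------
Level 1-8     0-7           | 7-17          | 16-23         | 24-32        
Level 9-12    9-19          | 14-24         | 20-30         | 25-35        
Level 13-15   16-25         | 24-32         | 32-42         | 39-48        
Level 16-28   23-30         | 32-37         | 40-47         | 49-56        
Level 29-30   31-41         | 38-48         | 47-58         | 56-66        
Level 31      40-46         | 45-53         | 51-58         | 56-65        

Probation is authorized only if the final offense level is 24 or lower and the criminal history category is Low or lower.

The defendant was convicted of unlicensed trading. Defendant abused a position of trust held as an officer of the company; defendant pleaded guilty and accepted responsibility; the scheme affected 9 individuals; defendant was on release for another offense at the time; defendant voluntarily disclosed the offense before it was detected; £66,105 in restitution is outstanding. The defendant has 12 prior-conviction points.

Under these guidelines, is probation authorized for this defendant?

Base offense level for unlicensed trading: 16.
A1 applies: 16 − 1 = 15.
A2 applies (level before this adjustment is 15 < 24, so +1): 15 + 1 = 16.
A3 applies: 16 + 1 = 17.
A4 applies: 17 + 3 = 20.
A5 applies (level before this adjustment is 20 < 22, so +1): 20 + 1 = 21.
A6 applies: 21 − 3 = 18.
Final offense level: 18.
Criminal history: 12 prior points → Category Serious (9+).
Level 18 falls in the 16-28 band.
Grid: Level 16-28 × Category Serious = 49-56 months.
Probation check: level 18 ≤ 24 and category Serious > Low → not eligible.

No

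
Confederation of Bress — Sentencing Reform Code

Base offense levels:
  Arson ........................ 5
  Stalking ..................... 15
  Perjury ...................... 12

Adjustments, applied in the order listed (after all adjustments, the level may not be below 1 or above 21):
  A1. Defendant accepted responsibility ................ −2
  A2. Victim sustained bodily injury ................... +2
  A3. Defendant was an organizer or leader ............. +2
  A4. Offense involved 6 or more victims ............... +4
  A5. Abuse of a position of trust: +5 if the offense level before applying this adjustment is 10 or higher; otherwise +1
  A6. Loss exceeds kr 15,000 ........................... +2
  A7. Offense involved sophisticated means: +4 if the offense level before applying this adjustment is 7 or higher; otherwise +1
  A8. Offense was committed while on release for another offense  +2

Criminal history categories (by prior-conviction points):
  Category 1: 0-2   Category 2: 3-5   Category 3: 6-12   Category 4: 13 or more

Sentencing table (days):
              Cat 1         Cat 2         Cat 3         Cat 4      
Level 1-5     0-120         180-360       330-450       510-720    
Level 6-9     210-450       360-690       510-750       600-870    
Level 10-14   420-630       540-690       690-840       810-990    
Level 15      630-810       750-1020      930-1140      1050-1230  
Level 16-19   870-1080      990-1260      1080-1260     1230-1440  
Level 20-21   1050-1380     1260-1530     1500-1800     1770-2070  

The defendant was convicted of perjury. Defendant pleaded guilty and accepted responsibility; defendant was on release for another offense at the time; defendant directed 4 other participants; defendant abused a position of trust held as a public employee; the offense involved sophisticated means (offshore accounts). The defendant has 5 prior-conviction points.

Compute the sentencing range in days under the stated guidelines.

Base offense level for perjury: 12.
A1 applies: 12 − 2 = 10.
A3 applies: 10 + 2 = 12.
A4 does not apply.
A5 applies (level before this adjustment is 12 ≥ 10, so +5): 12 + 5 = 17.
A6 does not apply.
A7 applies (level before this adjustment is 17 ≥ 7, so +4): 17 + 4 = 21.
A8 applies: 21 + 2 = 23.
Level 23 exceeds the maximum of 21; capped at 21.
Final offense level: 21.
Criminal history: 5 prior points → Category 2 (3-5).
Level 21 falls in the 20-21 band.
Grid: Level 20-21 × Category 2 = 1260-1530 days.

1260-1530 days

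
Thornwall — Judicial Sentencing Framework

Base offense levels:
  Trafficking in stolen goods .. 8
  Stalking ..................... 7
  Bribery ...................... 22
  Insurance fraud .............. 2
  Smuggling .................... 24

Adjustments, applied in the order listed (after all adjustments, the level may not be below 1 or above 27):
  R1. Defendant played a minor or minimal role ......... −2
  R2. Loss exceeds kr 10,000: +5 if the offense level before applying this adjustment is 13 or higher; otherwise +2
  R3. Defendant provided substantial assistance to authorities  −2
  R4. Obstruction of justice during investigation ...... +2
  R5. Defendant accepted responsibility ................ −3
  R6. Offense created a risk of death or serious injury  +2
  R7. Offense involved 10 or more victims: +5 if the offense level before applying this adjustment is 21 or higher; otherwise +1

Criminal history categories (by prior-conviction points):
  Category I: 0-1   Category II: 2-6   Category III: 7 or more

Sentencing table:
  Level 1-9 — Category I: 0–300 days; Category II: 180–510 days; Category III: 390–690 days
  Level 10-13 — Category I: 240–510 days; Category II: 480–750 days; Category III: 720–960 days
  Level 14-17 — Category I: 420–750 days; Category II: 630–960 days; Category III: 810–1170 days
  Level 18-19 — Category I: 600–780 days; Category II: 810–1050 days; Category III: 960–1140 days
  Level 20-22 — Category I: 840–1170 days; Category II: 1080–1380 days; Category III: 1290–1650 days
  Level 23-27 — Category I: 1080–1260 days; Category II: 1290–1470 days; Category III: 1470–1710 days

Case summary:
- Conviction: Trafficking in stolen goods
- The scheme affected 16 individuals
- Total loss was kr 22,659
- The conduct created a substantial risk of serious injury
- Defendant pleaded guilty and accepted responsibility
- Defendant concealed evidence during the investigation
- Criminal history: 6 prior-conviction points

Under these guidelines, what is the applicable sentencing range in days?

Base offense level for trafficking in stolen goods: 8.
R2 applies (level before this adjustment is 8 < 13, so +2): 8 + 2 = 10.
R3 does not apply.
R4 applies: 10 + 2 = 12.
R5 applies: 12 − 3 = 9.
R6 applies: 9 + 2 = 11.
R7 applies (level before this adjustment is 11 < 21, so +1): 11 + 1 = 12.
Final offense level: 12.
Criminal history: 6 prior points → Category II (2-6).
Level 12 falls in the 10-13 band.
Grid: Level 10-13 × Category II = 480-750 days.

480-750 days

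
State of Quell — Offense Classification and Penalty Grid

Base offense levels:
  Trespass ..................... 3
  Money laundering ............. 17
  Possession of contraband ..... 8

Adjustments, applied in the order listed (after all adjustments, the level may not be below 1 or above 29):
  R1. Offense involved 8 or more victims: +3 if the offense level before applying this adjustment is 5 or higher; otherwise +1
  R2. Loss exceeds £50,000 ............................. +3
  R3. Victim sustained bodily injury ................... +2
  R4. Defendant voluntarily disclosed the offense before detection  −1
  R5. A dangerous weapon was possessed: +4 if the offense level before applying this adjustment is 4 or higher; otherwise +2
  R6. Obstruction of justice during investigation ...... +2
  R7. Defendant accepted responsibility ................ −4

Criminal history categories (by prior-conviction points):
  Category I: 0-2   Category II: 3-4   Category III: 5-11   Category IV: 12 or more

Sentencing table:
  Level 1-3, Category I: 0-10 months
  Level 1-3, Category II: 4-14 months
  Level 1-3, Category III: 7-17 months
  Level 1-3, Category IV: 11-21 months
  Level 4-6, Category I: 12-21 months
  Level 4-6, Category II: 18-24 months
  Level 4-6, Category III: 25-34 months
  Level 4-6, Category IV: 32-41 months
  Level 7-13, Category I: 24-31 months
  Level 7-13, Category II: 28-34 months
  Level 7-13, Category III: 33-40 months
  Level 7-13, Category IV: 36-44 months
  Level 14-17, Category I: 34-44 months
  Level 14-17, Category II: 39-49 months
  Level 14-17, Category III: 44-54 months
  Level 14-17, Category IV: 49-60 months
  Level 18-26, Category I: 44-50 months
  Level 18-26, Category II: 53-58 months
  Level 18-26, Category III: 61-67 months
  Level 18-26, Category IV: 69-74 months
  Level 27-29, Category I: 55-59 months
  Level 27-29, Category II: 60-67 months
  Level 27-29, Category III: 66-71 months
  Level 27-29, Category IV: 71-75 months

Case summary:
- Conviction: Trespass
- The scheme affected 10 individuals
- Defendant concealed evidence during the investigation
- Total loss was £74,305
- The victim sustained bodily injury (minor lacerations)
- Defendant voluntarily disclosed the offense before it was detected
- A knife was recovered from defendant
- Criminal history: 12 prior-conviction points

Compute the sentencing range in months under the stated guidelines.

Base offense level for trespass: 3.
R1 applies (level before this adjustment is 3 < 5, so +1): 3 + 1 = 4.
R2 applies: 4 + 3 = 7.
R3 applies: 7 + 2 = 9.
R4 applies: 9 − 1 = 8.
R5 applies (level before this adjustment is 8 ≥ 4, so +4): 8 + 4 = 12.
R6 applies: 12 + 2 = 14.
R7 does not apply.
Final offense level: 14.
Criminal history: 12 prior points → Category IV (12+).
Level 14 falls in the 14-17 band.
Grid: Level 14-17 × Category IV = 49-60 months.

49-60 months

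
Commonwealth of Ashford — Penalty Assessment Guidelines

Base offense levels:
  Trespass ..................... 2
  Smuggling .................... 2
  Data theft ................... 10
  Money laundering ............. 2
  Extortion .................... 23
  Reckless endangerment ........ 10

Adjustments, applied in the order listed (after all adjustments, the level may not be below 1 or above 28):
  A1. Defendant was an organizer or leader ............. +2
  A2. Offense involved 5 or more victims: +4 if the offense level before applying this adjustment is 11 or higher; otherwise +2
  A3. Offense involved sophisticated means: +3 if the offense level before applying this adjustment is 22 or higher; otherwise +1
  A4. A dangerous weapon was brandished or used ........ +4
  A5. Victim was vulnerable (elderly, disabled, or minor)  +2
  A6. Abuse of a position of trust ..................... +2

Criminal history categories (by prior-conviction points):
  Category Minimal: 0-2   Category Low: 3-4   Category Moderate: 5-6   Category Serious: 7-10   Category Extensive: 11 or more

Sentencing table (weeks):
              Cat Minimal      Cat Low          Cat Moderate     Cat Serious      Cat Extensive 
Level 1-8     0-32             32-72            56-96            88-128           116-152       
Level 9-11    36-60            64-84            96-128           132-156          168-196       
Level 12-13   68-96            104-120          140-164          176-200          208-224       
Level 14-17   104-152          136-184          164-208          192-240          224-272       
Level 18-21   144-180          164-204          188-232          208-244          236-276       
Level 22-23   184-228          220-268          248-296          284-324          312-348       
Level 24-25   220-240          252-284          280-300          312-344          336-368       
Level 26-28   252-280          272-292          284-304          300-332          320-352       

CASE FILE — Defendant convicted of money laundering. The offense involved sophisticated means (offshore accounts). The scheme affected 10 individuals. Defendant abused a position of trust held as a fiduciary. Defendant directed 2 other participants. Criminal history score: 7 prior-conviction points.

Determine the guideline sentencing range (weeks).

132-156 weeks

Base offense level for money laundering: 2.
A1 applies: 2 + 2 = 4.
A2 applies (level before this adjustment is 4 < 11, so +2): 4 + 2 = 6.
A3 applies (level before this adjustment is 6 < 22, so +1): 6 + 1 = 7.
A5 does not apply.
A6 applies: 7 + 2 = 9.
Final offense level: 9.
Criminal history: 7 prior points → Category Serious (7-10).
Level 9 falls in the 9-11 band.
Grid: Level 9-11 × Category Serious = 132-156 weeks.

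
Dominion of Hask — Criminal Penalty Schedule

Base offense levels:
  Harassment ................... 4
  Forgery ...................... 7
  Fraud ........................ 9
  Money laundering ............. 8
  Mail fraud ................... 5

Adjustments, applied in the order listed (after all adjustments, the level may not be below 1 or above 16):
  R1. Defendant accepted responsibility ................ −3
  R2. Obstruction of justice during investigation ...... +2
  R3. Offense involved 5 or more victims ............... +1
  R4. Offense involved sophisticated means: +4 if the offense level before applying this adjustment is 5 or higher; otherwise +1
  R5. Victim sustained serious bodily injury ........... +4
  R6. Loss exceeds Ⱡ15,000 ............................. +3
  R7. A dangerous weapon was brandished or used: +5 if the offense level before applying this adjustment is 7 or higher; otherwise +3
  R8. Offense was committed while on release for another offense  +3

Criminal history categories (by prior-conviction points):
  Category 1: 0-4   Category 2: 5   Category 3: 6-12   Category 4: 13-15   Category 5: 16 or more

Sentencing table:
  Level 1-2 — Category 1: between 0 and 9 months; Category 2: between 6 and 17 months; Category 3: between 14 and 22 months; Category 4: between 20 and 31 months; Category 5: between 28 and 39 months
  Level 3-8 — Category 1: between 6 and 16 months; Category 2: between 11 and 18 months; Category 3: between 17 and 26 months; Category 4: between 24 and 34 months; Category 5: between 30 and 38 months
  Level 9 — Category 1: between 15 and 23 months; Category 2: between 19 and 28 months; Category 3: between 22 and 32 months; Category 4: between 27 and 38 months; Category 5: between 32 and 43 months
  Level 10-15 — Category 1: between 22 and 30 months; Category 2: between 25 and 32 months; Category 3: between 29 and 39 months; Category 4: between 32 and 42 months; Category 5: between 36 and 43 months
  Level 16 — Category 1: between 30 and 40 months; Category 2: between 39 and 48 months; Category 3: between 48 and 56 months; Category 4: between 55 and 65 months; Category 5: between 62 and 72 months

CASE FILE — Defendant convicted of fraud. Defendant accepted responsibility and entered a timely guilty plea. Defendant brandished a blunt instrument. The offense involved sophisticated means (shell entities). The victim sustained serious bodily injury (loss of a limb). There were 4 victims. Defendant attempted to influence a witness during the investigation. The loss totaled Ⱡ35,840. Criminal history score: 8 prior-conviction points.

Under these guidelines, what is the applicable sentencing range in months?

48-56 months

Base offense level for fraud: 9.
R1 applies: 9 − 3 = 6.
R2 applies: 6 + 2 = 8.
R3 does not apply.
R4 applies (level before this adjustment is 8 ≥ 5, so +4): 8 + 4 = 12.
R5 applies: 12 + 4 = 16.
R6 applies: 16 + 3 = 19.
R7 applies (level before this adjustment is 19 ≥ 7, so +5): 19 + 5 = 24.
R8 does not apply.
Level 24 exceeds the maximum of 16; capped at 16.
Final offense level: 16.
Criminal history: 8 prior points → Category 3 (6-12).
Level 16 falls in the 16 band.
Grid: Level 16 × Category 3 = 48-56 months.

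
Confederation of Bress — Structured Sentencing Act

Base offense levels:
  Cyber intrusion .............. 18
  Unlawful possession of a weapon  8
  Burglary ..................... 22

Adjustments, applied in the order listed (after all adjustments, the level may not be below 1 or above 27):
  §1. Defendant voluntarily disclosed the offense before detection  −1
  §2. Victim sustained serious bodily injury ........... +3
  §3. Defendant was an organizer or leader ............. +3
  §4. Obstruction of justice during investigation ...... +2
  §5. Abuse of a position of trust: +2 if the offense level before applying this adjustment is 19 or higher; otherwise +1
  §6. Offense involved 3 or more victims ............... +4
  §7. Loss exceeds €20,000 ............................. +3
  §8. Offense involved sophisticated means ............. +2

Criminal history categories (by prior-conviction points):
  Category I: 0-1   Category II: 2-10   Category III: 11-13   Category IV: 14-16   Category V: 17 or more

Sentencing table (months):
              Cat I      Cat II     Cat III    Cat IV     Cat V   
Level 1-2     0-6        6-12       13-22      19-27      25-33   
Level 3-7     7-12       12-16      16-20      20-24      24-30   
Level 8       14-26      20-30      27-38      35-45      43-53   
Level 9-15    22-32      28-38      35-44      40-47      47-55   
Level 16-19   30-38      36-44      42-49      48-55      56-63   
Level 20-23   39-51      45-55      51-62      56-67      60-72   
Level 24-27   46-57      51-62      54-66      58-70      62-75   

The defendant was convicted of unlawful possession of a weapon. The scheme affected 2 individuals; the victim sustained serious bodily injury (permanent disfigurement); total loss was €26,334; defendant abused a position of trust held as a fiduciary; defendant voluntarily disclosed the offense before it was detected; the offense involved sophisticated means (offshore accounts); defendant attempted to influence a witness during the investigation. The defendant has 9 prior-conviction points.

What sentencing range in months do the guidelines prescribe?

Base offense level for unlawful possession of a weapon: 8.
§1 applies: 8 − 1 = 7.
§2 applies: 7 + 3 = 10.
§4 applies: 10 + 2 = 12.
§5 applies (level before this adjustment is 12 < 19, so +1): 12 + 1 = 13.
§7 applies: 13 + 3 = 16.
§8 applies: 16 + 2 = 18.
Final offense level: 18.
Criminal history: 9 prior points → Category II (2-10).
Level 18 falls in the 16-19 band.
Grid: Level 16-19 × Category II = 36-44 months.

36-44 months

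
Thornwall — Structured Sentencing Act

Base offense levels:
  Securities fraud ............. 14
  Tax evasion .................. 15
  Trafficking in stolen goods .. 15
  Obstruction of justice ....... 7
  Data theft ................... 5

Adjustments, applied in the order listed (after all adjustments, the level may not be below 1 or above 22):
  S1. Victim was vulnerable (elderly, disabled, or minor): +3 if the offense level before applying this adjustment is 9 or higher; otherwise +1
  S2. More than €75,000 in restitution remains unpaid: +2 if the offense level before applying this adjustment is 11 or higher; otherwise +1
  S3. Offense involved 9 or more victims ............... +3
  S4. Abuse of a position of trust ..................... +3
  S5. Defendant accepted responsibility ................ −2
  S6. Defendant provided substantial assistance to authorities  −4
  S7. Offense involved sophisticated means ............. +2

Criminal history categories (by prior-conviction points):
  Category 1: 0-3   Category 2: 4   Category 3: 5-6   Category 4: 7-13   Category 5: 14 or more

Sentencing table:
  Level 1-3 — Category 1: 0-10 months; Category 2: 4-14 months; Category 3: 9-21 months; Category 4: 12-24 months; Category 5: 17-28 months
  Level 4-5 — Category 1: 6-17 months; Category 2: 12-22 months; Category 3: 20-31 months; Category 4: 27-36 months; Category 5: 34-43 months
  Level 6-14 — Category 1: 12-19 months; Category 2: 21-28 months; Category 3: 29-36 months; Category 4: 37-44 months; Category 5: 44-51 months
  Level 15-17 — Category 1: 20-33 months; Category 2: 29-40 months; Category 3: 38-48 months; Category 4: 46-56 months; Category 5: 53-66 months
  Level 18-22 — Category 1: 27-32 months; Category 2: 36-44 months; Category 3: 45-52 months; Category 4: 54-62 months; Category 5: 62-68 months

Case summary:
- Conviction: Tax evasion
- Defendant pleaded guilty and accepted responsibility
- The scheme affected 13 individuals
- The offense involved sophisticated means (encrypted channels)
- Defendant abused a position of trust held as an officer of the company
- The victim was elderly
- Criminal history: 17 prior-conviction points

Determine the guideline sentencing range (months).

62-68 months

Base offense level for tax evasion: 15.
S1 applies (level before this adjustment is 15 ≥ 9, so +3): 15 + 3 = 18.
S2 does not apply.
S3 applies: 18 + 3 = 21.
S4 applies: 21 + 3 = 24.
S5 applies: 24 − 2 = 22.
S7 applies: 22 + 2 = 24.
Level 24 exceeds the maximum of 22; capped at 22.
Final offense level: 22.
Criminal history: 17 prior points → Category 5 (14+).
Level 22 falls in the 18-22 band.
Grid: Level 18-22 × Category 5 = 62-68 months.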